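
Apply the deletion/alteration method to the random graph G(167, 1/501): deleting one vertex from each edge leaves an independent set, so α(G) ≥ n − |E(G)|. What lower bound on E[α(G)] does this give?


E[|E(G)|] = C(167, 2)·p = 13861 · (1/501) = 83/3.
E[α(G)] ≥ n − E[|E(G)|] = 167 − 83/3 = 418/3.
Numerically: ≈ 139.333333.
(This is only a lower bound; the true E[α(G)] may be larger.)

E[α(G)] ≥ 418/3 ≈ 139.333333.


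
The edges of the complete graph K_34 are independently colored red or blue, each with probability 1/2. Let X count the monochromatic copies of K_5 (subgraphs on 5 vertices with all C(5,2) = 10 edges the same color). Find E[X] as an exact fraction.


Let X = Σ_S X_S over the C(34, 5) = 278256 subsets S of size 5, where X_S = 1 if the K_5 on S is monochromatic.
For a fixed S, the K_5 on S has C(5, 2) = 10 edges. P[all 10 edges red] = (1/2)^10, and likewise for blue, so P[monochromatic] = 2·(1/2)^10 = 2^{1 − 10} = 1/512.
By linearity: E[X] = C(34, 5) · 2^{1 − 10} = 278256 · 1/512 = 17391/32.
Numerically: E[X] ≈ 543.4688.

E[X] = C(34,5)·2^(1−C(5,2)) = 17391/32 ≈ 543.4688.


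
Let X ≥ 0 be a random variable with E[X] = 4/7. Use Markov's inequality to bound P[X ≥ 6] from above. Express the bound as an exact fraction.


μ = E[X] = 4/7, a = 6.
Markov: P[X ≥ 6] ≤ μ/a = (4/7)/6 = 2/21.
Numerically: ≈ 0.0952.
(Since a = 6 > μ = 0.5714, the bound 2/21 is < 1 and informative.)

P[X ≥ 6] ≤ 2/21 ≈ 0.0952.


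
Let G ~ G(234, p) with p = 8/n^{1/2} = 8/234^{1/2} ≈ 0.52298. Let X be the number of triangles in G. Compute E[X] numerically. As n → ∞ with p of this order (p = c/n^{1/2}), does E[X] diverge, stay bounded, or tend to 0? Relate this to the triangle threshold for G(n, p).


Number of potential triangles: C(234, 3) = 2108184.
Each occurs with probability p³ ≈ (0.52298)³ ≈ 1.4303627e-01.
By linearity: E[X] = C(234, 3)·p³ ≈ 2108184 · 1.4303627e-01 ≈ 301546.77478.
Since α = 1/2 < 1, p = c/n^{1/2} ≫ 1/n is above the triangle threshold p ~ 1/n. Asymptotically E[X] ~ (c³/6)·n^{3(1−α)} = (8³/6)·n^{1.5} → ∞; triangles are abundant w.h.p.

E[X] ≈ 301546.77478; in regime p = Θ(1/n^{1/2}) E[X] diverges (above the triangle threshold p ~ 1/n).


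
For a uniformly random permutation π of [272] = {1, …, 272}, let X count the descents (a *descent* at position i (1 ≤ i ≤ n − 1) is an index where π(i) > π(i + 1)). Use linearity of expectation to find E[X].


Write X = Σ X_I over i = 1, …, 271, with X_I the indicator of one descent.
There are 271 indicators.
For each fixed i, the pair (π(i), π(i+1)) is a uniformly random ordered pair of distinct values from {1, …, 272}; by symmetry P[π(i) > π(i+1)] = 1/2.
By linearity: E[X] = 271 · (1/2) = (272 − 1) · (1/2) = 271/2 ≈ 135.500000.

E[X] = 271/2 = 135.500000.


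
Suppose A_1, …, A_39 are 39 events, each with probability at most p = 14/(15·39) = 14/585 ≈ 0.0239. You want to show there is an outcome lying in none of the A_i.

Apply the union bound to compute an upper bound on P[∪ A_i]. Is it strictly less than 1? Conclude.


Union bound: P[∪_{i=1}^{39} A_i] ≤ Σ_i P[A_i] ≤ 39·p = 39·(14/585) = 14/15.
Numerically: 14/15 ≈ 0.9333.
Is 14/15 < 1? YES.
Since P[∪ A_i] ≤ 14/15 < 1, the complement has P[∩ A_i^c] ≥ 1 − 14/15 = 1/15 > 0, so some outcome avoids every A_i.

39·p = 14/15 ≈ 0.9333; existence CERTIFIED by the union bound.


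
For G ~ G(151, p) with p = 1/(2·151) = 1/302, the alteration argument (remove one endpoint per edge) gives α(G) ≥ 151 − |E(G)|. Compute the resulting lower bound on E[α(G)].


E[|E(G)|] = C(151, 2)·p = 11325 · (1/302) = 75/2.
E[α(G)] ≥ n − E[|E(G)|] = 151 − 75/2 = 227/2.
Numerically: ≈ 113.5000.
(This is only a lower bound; the true E[α(G)] may be larger.)

E[α(G)] ≥ 227/2 ≈ 113.5000.


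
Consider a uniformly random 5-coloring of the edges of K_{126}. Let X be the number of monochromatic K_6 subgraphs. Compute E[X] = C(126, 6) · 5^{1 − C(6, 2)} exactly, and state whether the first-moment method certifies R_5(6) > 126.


E[X] = C(126, 6) · 5^{1 − 15} = 4925156775 · 5^{−14} = 4925156775/6103515625.
As a reduced fraction: E[X] = 197006271/244140625 ≈ 0.80694.
Is E[X] < 1? YES.
Since E[X] < 1, there exists a 5-coloring of K_{126} with no monochromatic K_6; hence R_5(6) > 126.

E[X] = 197006271/244140625 ≈ 0.80694; E[X] < 1, so R_5(6) > 126.


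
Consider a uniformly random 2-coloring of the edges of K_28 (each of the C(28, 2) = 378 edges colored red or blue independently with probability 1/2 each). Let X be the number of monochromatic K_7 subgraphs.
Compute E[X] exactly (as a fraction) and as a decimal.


Let X = Σ_S X_S over the C(28, 7) = 1184040 subsets S of size 7, where X_S = 1 if the K_7 on S is monochromatic.
For a fixed S, the K_7 on S has C(7, 2) = 21 edges. P[all 21 edges red] = (1/2)^21, and likewise for blue, so P[monochromatic] = 2·(1/2)^21 = 2^{1 − 21} = 1/1048576.
By linearity: E[X] = C(28, 7) · 2^{1 − 21} = 1184040 · 1/1048576 = 148005/131072.
Numerically: E[X] ≈ 1.1292.

E[X] = C(28,7)·2^(1−C(7,2)) = 148005/131072 ≈ 1.1292.


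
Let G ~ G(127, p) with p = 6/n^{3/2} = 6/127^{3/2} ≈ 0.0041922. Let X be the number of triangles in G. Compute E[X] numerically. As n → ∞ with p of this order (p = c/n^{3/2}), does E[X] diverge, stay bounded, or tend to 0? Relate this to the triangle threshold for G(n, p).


Number of potential triangles: C(127, 3) = 333375.
Each occurs with probability p³ ≈ (0.0041922)³ ≈ 7.3677861e-08.
By linearity: E[X] = C(127, 3)·p³ ≈ 333375 · 7.3677861e-08 ≈ 0.02456.
Since α = 3/2 > 1, p = c/n^{3/2} = o(1/n) is below the triangle threshold p ~ 1/n. Asymptotically E[X] ~ (c³/6)·n^{3(1−α)} = (6³/6)·n^{-1.5} → 0, so by Markov's inequality G has no triangles w.h.p.

E[X] ≈ 0.02456; in regime p = Θ(1/n^{3/2}) E[X] tends to 0 (below the triangle threshold p ~ 1/n).


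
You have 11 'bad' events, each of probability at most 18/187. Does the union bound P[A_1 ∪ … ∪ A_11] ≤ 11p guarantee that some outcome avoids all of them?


Union bound: P[∪_{i=1}^{11} A_i] ≤ Σ_i P[A_i] ≤ 11·p = 11·(18/187) = 18/17.
Numerically: 18/17 ≈ 1.058824.
Is 18/17 < 1? NO.
Since the bound 18/17 is ≥ 1, the union bound is uninformative here; it does NOT by itself certify existence.

11·p = 18/17 ≈ 1.058824; existence NOT certified by the union bound.


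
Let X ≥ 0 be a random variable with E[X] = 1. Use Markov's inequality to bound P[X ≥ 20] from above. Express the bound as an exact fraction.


μ = E[X] = 1, a = 20.
Markov: P[X ≥ 20] ≤ μ/a = (1)/20 = 1/20.
Numerically: ≈ 0.050000.
(Since a = 20 > μ = 1.000000, the bound 1/20 is < 1 and informative.)

P[X ≥ 20] ≤ 1/20 ≈ 0.050000.


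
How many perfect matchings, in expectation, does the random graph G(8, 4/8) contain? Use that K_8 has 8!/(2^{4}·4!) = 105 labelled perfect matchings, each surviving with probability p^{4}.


K_8 has 8!/(2^{4}·4!) = 105 labelled perfect matchings.
For each such perfect matching H, let X_H = 1 if all 4 edges of H are present in G. Then P[X_H = 1] = p^{4} = (1/2)^{4} = 1/16.
Summing the indicators: E[X] = Σ_H E[X_H] = 105 · p^{4} = 105 · 1/16 = 105/16.
Numerically: E[X] ≈ 6.5625.

E[X] = 105 · (1/2)^{4} = 105/16 ≈ 6.5625.


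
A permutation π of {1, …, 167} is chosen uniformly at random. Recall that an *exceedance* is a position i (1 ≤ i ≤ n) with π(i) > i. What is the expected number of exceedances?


Write X = Σ_{i=1}^{167} X_i, where X_i = 1_{π(i) > i}.
For each fixed i, π(i) is uniform over {1, …, 167} (marginal of a uniform permutation), so P[π(i) > i] = (n − i)/n. Summing: Σ_{i=1}^{167} (n − i)/n = (0 + 1 + … + 166)/167 = 167(167 − 1)/(2·167) = (167 − 1)/2.
Hence E[X] = Σ_{i=1}^{167} (167 − i)/167 = 83 ≈ 83.000.

E[X] = 83 = 83.000.


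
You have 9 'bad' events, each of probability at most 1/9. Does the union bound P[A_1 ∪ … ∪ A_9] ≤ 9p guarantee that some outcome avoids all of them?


Union bound: P[∪_{i=1}^{9} A_i] ≤ Σ_i P[A_i] ≤ 9·p = 9·(1/9) = 1.
Numerically: 1 ≈ 1.000000.
Is 1 < 1? NO.
Since the bound 1 is ≥ 1, the union bound is uninformative here; it does NOT by itself certify existence.

9·p = 1 ≈ 1.000000; existence NOT certified by the union bound.


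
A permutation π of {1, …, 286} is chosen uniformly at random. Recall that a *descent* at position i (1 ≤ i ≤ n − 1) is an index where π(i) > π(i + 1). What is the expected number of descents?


Write X = Σ X_I over i = 1, …, 285, with X_I the indicator of one descent.
There are 285 indicators.
For each fixed i, the pair (π(i), π(i+1)) is a uniformly random ordered pair of distinct values from {1, …, 286}; by symmetry P[π(i) > π(i+1)] = 1/2.
By linearity: E[X] = 285 · (1/2) = (286 − 1) · (1/2) = 285/2 ≈ 142.5000.

E[X] = 285/2 = 142.5000.


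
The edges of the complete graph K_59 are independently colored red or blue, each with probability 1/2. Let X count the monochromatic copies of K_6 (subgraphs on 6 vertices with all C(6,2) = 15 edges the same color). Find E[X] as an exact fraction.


Let X = Σ_S X_S over the C(59, 6) = 45057474 subsets S of size 6, where X_S = 1 if the K_6 on S is monochromatic.
For a fixed S, the K_6 on S has C(6, 2) = 15 edges. P[all 15 edges red] = (1/2)^15, and likewise for blue, so P[monochromatic] = 2·(1/2)^15 = 2^{1 − 15} = 1/16384.
By linearity: E[X] = C(59, 6) · 2^{1 − 15} = 45057474 · 1/16384 = 22528737/8192.
Numerically: E[X] ≈ 2750.0900.

E[X] = C(59,6)·2^(1−C(6,2)) = 22528737/8192 ≈ 2750.0900.


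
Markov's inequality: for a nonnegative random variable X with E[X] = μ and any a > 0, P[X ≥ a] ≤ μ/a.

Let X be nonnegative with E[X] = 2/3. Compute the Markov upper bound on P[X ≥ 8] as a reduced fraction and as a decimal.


μ = E[X] = 2/3, a = 8.
Markov: P[X ≥ 8] ≤ μ/a = (2/3)/8 = 1/12.
Numerically: ≈ 0.08333.
(Since a = 8 > μ = 0.66667, the bound 1/12 is < 1 and informative.)

P[X ≥ 8] ≤ 1/12 ≈ 0.08333.


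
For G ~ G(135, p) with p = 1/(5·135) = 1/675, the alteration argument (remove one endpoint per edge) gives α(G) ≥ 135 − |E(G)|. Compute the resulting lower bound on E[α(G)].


E[|E(G)|] = C(135, 2)·p = 9045 · (1/675) = 67/5.
E[α(G)] ≥ n − E[|E(G)|] = 135 − 67/5 = 608/5.
Numerically: ≈ 121.60000.
(This is only a lower bound; the true E[α(G)] may be larger.)

E[α(G)] ≥ 608/5 ≈ 121.60000.


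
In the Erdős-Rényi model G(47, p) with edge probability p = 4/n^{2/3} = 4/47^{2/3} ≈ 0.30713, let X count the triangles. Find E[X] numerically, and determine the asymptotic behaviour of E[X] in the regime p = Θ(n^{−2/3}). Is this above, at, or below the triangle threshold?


Number of potential triangles: C(47, 3) = 16215.
Each occurs with probability p³ ≈ (0.30713)³ ≈ 2.8972386e-02.
By linearity: E[X] = C(47, 3)·p³ ≈ 16215 · 2.8972386e-02 ≈ 469.78723.
Since α = 2/3 < 1, p = c/n^{2/3} ≫ 1/n is above the triangle threshold p ~ 1/n. Asymptotically E[X] ~ (c³/6)·n^{3(1−α)} = (4³/6)·n^{1} → ∞; triangles are abundant w.h.p.

E[X] ≈ 469.78723; in regime p = Θ(1/n^{2/3}) E[X] diverges (above the triangle threshold p ~ 1/n).


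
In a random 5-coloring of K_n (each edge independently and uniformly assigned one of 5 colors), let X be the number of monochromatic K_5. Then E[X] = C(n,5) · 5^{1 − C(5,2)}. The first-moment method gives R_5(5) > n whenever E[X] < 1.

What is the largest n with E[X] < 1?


We need C(n, 5) · 5^{1 − 10} < 1, i.e. C(n, 5) < 5^{10 − 1} = 1953125.
Check values of n near the boundary:
  n = 46: C(46, 5) = 1370754; 1370754 < 1953125? YES
  n = 47: C(47, 5) = 1533939; 1533939 < 1953125? YES
  n = 48: C(48, 5) = 1712304; 1712304 < 1953125? YES
  n = 49: C(49, 5) = 1906884; 1906884 < 1953125? YES
  n = 50: C(50, 5) = 2118760; 2118760 < 1953125? NO
  n = 51: C(51, 5) = 2349060; 2349060 < 1953125? NO
  n = 52: C(52, 5) = 2598960; 2598960 < 1953125? NO
The largest n with C(n, 5) < 1953125 is n = 49 (where E[X] = 1906884/1953125 ≈ 0.97632). Hence R_5(5) > 49, i.e. R_5(5) ≥ 50.

Largest n = 49; hence R_5(5) > 49.


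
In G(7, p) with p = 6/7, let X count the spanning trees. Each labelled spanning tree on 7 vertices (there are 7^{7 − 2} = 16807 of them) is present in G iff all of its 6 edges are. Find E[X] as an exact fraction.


K_7 has 7^{7 − 2} = 16807 labelled spanning trees.
For each such spanning tree H, let X_H = 1 if all 6 edges of H are present in G. Then P[X_H = 1] = p^{6} = (6/7)^{6} = 46656/117649.
By linearity: E[X] = Σ_H E[X_H] = 16807 · p^{6} = 16807 · 46656/117649 = 46656/7.
Numerically: E[X] ≈ 6665.1.

E[X] = 16807 · (6/7)^{6} = 46656/7 ≈ 6665.1.


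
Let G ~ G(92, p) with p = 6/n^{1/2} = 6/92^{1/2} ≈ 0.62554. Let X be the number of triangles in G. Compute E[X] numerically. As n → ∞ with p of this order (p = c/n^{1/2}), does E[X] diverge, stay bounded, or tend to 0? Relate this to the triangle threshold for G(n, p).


Number of potential triangles: C(92, 3) = 125580.
Each occurs with probability p³ ≈ (0.62554)³ ≈ 2.4477779e-01.
By linearity: E[X] = C(92, 3)·p³ ≈ 125580 · 2.4477779e-01 ≈ 30739.19492.
Since α = 1/2 < 1, p = c/n^{1/2} ≫ 1/n is above the triangle threshold p ~ 1/n. Asymptotically E[X] ~ (c³/6)·n^{3(1−α)} = (6³/6)·n^{1.5} → ∞; triangles are abundant w.h.p.

E[X] ≈ 30739.19492; in regime p = Θ(1/n^{1/2}) E[X] diverges (above the triangle threshold p ~ 1/n).


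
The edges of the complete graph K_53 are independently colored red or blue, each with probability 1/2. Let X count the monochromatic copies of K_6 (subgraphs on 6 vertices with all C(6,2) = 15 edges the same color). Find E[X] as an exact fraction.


Let X = Σ_S X_S over the C(53, 6) = 22957480 subsets S of size 6, where X_S = 1 if the K_6 on S is monochromatic.
For a fixed S, the K_6 on S has C(6, 2) = 15 edges. P[all 15 edges red] = (1/2)^15, and likewise for blue, so P[monochromatic] = 2·(1/2)^15 = 2^{1 − 15} = 1/16384.
By linearity: E[X] = C(53, 6) · 2^{1 − 15} = 22957480 · 1/16384 = 2869685/2048.
Numerically: E[X] ≈ 1401.21338.

E[X] = C(53,6)·2^(1−C(6,2)) = 2869685/2048 ≈ 1401.21338.


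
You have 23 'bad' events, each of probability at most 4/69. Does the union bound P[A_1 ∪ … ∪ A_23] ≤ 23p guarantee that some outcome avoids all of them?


Union bound: P[∪_{i=1}^{23} A_i] ≤ Σ_i P[A_i] ≤ 23·p = 23·(4/69) = 4/3.
Numerically: 4/3 ≈ 1.3333333.
Is 4/3 < 1? NO.
Since the bound 4/3 is ≥ 1, the union bound is uninformative here; it does NOT by itself certify existence.

23·p = 4/3 ≈ 1.3333333; existence NOT certified by the union bound.


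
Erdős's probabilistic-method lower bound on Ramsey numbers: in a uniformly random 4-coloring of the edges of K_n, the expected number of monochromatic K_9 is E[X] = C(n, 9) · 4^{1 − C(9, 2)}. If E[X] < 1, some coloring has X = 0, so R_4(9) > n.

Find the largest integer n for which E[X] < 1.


We need C(n, 9) · 4^{1 − 36} < 1, i.e. C(n, 9) < 4^{36 − 1} = 1180591620717411303424.
Check values of n near the boundary:
  n = 909: C(909, 9) = 1122169012923711463931; 1122169012923711463931 < 1180591620717411303424? YES
  n = 910: C(910, 9) = 1133378248346922788210; 1133378248346922788210 < 1180591620717411303424? YES
  n = 911: C(911, 9) = 1144686900492291197405; 1144686900492291197405 < 1180591620717411303424? YES
  n = 912: C(912, 9) = 1156095740032081475120; 1156095740032081475120 < 1180591620717411303424? YES
  n = 913: C(913, 9) = 1167605542753639808390; 1167605542753639808390 < 1180591620717411303424? YES
  n = 914: C(914, 9) = 1179217089587653905932; 1179217089587653905932 < 1180591620717411303424? YES
  n = 915: C(915, 9) = 1190931166636537885130; 1190931166636537885130 < 1180591620717411303424? NO
The largest n with C(n, 9) < 1180591620717411303424 is n = 914 (where E[X] = 294804272396913476483/295147905179352825856 ≈ 0.9988). Hence R_4(9) > 914, i.e. R_4(9) ≥ 915.

Largest n = 914; hence R_4(9) > 914.


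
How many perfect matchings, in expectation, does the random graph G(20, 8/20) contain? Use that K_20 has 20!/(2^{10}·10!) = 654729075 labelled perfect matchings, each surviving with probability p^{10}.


K_20 has 20!/(2^{10}·10!) = 654729075 labelled perfect matchings.
For each such perfect matching H, let X_H = 1 if all 10 edges of H are present in G. Then P[X_H = 1] = p^{10} = (2/5)^{10} = 1024/9765625.
Summing the indicators: E[X] = Σ_H E[X_H] = 654729075 · p^{10} = 654729075 · 1024/9765625 = 26817702912/390625.
Numerically: E[X] ≈ 68653.3.

E[X] = 654729075 · (2/5)^{10} = 26817702912/390625 ≈ 68653.3.


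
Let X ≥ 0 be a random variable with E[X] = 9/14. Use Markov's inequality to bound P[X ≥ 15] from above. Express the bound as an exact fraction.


μ = E[X] = 9/14, a = 15.
Markov: P[X ≥ 15] ≤ μ/a = (9/14)/15 = 3/70.
Numerically: ≈ 0.04286.
(Since a = 15 > μ = 0.64286, the bound 3/70 is < 1 and informative.)

P[X ≥ 15] ≤ 3/70 ≈ 0.04286.


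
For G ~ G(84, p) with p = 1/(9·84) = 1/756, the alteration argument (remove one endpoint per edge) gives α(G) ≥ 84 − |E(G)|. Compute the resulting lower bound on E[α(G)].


E[|E(G)|] = C(84, 2)·p = 3486 · (1/756) = 83/18.
E[α(G)] ≥ n − E[|E(G)|] = 84 − 83/18 = 1429/18.
Numerically: ≈ 79.38889.
(This is only a lower bound; the true E[α(G)] may be larger.)

E[α(G)] ≥ 1429/18 ≈ 79.38889.


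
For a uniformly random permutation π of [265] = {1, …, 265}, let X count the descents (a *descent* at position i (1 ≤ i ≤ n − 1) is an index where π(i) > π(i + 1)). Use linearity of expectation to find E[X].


Write X = Σ X_I over i = 1, …, 264, with X_I the indicator of one descent.
There are 264 indicators.
For each fixed i, the pair (π(i), π(i+1)) is a uniformly random ordered pair of distinct values from {1, …, 265}; by symmetry P[π(i) > π(i+1)] = 1/2.
By linearity: E[X] = 264 · (1/2) = (265 − 1) · (1/2) = 132 ≈ 132.000000.

E[X] = 132 = 132.000000.


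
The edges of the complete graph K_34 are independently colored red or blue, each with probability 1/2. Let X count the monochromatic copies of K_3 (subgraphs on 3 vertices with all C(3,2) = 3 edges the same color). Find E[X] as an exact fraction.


Let X = Σ_S X_S over the C(34, 3) = 5984 subsets S of size 3, where X_S = 1 if the K_3 on S is monochromatic.
For a fixed S, the K_3 on S has C(3, 2) = 3 edges. P[all 3 edges red] = (1/2)^3, and likewise for blue, so P[monochromatic] = 2·(1/2)^3 = 2^{1 − 3} = 1/4.
Summing: E[X] = C(34, 3) · 2^{1 − 3} = 5984 · 1/4 = 1496.
Numerically: E[X] ≈ 1496.000.

E[X] = C(34,3)·2^(1−C(3,2)) = 1496 ≈ 1496.000.


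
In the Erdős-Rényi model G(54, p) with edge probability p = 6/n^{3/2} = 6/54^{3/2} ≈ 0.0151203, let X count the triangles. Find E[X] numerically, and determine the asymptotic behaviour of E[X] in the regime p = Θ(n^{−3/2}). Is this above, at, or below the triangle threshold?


Number of potential triangles: C(54, 3) = 24804.
Each occurs with probability p³ ≈ (0.0151203)³ ≈ 3.45686032e-06.
By linearity: E[X] = C(54, 3)·p³ ≈ 24804 · 3.45686032e-06 ≈ 0.085744.
Since α = 3/2 > 1, p = c/n^{3/2} = o(1/n) is below the triangle threshold p ~ 1/n. Asymptotically E[X] ~ (c³/6)·n^{3(1−α)} = (6³/6)·n^{-1.5} → 0, so by Markov's inequality G has no triangles w.h.p.

E[X] ≈ 0.085744; in regime p = Θ(1/n^{3/2}) E[X] tends to 0 (below the triangle threshold p ~ 1/n).


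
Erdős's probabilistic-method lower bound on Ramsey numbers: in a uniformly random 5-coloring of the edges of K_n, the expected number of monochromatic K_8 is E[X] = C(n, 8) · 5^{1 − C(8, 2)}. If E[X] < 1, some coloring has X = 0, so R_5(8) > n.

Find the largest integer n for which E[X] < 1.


We need C(n, 8) · 5^{1 − 28} < 1, i.e. C(n, 8) < 5^{28 − 1} = 7450580596923828125.
Check values of n near the boundary:
  n = 861: C(861, 8) = 7250034996615275865; 7250034996615275865 < 7450580596923828125? YES
  n = 862: C(862, 8) = 7317951015318931845; 7317951015318931845 < 7450580596923828125? YES
  n = 863: C(863, 8) = 7386423071602617757; 7386423071602617757 < 7450580596923828125? YES
  n = 864: C(864, 8) = 7455455062926006708; 7455455062926006708 < 7450580596923828125? NO
  n = 865: C(865, 8) = 7525050909487743060; 7525050909487743060 < 7450580596923828125? NO
  n = 866: C(866, 8) = 7595214554331451620; 7595214554331451620 < 7450580596923828125? NO
The largest n with C(n, 8) < 7450580596923828125 is n = 863 (where E[X] = 7386423071602617757/7450580596923828125 ≈ 0.991). Hence R_5(8) > 863, i.e. R_5(8) ≥ 864.

Largest n = 863; hence R_5(8) > 863.


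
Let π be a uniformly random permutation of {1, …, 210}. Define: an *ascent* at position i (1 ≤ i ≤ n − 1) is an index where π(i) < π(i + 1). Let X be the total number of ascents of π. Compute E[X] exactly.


Write X = Σ X_I over i = 1, …, 209, with X_I the indicator of one ascent.
There are 209 indicators.
For each fixed i, the pair (π(i), π(i+1)) is a uniformly random ordered pair of distinct values from {1, …, 210}; by symmetry P[π(i) < π(i+1)] = 1/2.
By linearity: E[X] = 209 · (1/2) = (210 − 1) · (1/2) = 209/2 ≈ 104.500.

E[X] = 209/2 = 104.500.


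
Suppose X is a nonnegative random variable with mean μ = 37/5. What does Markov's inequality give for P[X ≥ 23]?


μ = E[X] = 37/5, a = 23.
Markov: P[X ≥ 23] ≤ μ/a = (37/5)/23 = 37/115.
Numerically: ≈ 0.322.
(Since a = 23 > μ = 7.400, the bound 37/115 is < 1 and informative.)

P[X ≥ 23] ≤ 37/115 ≈ 0.322.


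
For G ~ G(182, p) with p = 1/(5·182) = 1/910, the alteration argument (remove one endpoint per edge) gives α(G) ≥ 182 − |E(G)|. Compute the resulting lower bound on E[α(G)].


E[|E(G)|] = C(182, 2)·p = 16471 · (1/910) = 181/10.
E[α(G)] ≥ n − E[|E(G)|] = 182 − 181/10 = 1639/10.
Numerically: ≈ 163.90000.
(This is only a lower bound; the true E[α(G)] may be larger.)

E[α(G)] ≥ 1639/10 ≈ 163.90000.


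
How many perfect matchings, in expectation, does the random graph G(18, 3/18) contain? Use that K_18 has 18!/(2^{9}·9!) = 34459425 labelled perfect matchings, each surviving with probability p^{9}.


K_18 has 18!/(2^{9}·9!) = 34459425 labelled perfect matchings.
For each such perfect matching H, let X_H = 1 if all 9 edges of H are present in G. Then P[X_H = 1] = p^{9} = (1/6)^{9} = 1/10077696.
Summing the indicators: E[X] = Σ_H E[X_H] = 34459425 · p^{9} = 34459425 · 1/10077696 = 425425/124416.
Numerically: E[X] ≈ 3.41938.

E[X] = 34459425 · (1/6)^{9} = 425425/124416 ≈ 3.41938.


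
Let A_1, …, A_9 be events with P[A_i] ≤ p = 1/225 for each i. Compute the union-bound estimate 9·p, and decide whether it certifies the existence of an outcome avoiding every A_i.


Union bound: P[∪_{i=1}^{9} A_i] ≤ Σ_i P[A_i] ≤ 9·p = 9·(1/225) = 1/25.
Numerically: 1/25 ≈ 0.0400000.
Is 1/25 < 1? YES.
Since P[∪ A_i] ≤ 1/25 < 1, the complement has P[∩ A_i^c] ≥ 1 − 1/25 = 24/25 > 0, so some outcome avoids every A_i.

9·p = 1/25 ≈ 0.0400000; existence CERTIFIED by the union bound.


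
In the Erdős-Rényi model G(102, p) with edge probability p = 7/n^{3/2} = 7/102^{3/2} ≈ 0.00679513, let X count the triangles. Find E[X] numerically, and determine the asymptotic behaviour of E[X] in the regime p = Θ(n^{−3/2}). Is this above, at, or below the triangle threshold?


Number of potential triangles: C(102, 3) = 171700.
Each occurs with probability p³ ≈ (0.00679513)³ ≈ 3.13756945e-07.
By linearity: E[X] = C(102, 3)·p³ ≈ 171700 · 3.13756945e-07 ≈ 0.053872.
Since α = 3/2 > 1, p = c/n^{3/2} = o(1/n) is below the triangle threshold p ~ 1/n. Asymptotically E[X] ~ (c³/6)·n^{3(1−α)} = (7³/6)·n^{-1.5} → 0, so by Markov's inequality G has no triangles w.h.p.

E[X] ≈ 0.053872; in regime p = Θ(1/n^{3/2}) E[X] tends to 0 (below the triangle threshold p ~ 1/n).


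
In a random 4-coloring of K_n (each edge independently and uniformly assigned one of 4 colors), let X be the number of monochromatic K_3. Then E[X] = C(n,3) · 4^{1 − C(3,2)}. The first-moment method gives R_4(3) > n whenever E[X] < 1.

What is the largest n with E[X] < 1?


We need C(n, 3) · 4^{1 − 3} < 1, i.e. C(n, 3) < 4^{3 − 1} = 16.
Check values of n near the boundary:
  n = 3: C(3, 3) = 1; 1 < 16? YES
  n = 4: C(4, 3) = 4; 4 < 16? YES
  n = 5: C(5, 3) = 10; 10 < 16? YES
  n = 6: C(6, 3) = 20; 20 < 16? NO
  n = 7: C(7, 3) = 35; 35 < 16? NO
  n = 8: C(8, 3) = 56; 56 < 16? NO
The largest n with C(n, 3) < 16 is n = 5 (where E[X] = 5/8 ≈ 0.625). Hence R_4(3) > 5, i.e. R_4(3) ≥ 6.

Largest n = 5; hence R_4(3) > 5.


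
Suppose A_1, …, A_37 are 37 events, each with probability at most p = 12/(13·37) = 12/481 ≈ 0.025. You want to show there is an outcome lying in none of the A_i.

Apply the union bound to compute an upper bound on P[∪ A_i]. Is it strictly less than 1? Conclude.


Union bound: P[∪_{i=1}^{37} A_i] ≤ Σ_i P[A_i] ≤ 37·p = 37·(12/481) = 12/13.
Numerically: 12/13 ≈ 0.923.
Is 12/13 < 1? YES.
Since P[∪ A_i] ≤ 12/13 < 1, the complement has P[∩ A_i^c] ≥ 1 − 12/13 = 1/13 > 0, so some outcome avoids every A_i.

37·p = 12/13 ≈ 0.923; existence CERTIFIED by the union bound.


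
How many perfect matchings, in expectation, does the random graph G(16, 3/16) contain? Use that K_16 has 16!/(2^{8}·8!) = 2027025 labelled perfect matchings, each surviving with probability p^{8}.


K_16 has 16!/(2^{8}·8!) = 2027025 labelled perfect matchings.
For each such perfect matching H, let X_H = 1 if all 8 edges of H are present in G. Then P[X_H = 1] = p^{8} = (3/16)^{8} = 6561/4294967296.
Summing the indicators: E[X] = Σ_H E[X_H] = 2027025 · p^{8} = 2027025 · 6561/4294967296 = 13299311025/4294967296.
Numerically: E[X] ≈ 3.1.

E[X] = 2027025 · (3/16)^{8} = 13299311025/4294967296 ≈ 3.1.


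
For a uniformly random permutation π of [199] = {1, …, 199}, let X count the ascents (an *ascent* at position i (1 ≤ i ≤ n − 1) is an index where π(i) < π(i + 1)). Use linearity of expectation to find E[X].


Write X = Σ X_I over i = 1, …, 198, with X_I the indicator of one ascent.
There are 198 indicators.
For each fixed i, the pair (π(i), π(i+1)) is a uniformly random ordered pair of distinct values from {1, …, 199}; by symmetry P[π(i) < π(i+1)] = 1/2.
By linearity: E[X] = 198 · (1/2) = (199 − 1) · (1/2) = 99 ≈ 99.0000.

E[X] = 99 = 99.0000.


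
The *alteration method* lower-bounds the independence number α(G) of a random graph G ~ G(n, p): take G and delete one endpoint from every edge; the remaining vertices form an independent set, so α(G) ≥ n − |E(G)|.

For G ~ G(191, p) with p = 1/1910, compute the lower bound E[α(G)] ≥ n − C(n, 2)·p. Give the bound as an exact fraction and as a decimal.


E[|E(G)|] = C(191, 2)·p = 18145 · (1/1910) = 19/2.
E[α(G)] ≥ n − E[|E(G)|] = 191 − 19/2 = 363/2.
Numerically: ≈ 181.5000.
(This is only a lower bound; the true E[α(G)] may be larger.)

E[α(G)] ≥ 363/2 ≈ 181.5000.


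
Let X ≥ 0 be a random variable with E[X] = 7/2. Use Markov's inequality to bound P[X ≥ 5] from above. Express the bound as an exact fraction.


μ = E[X] = 7/2, a = 5.
Markov: P[X ≥ 5] ≤ μ/a = (7/2)/5 = 7/10.
Numerically: ≈ 0.700000.
(Since a = 5 > μ = 3.500000, the bound 7/10 is < 1 and informative.)

P[X ≥ 5] ≤ 7/10 ≈ 0.700000.


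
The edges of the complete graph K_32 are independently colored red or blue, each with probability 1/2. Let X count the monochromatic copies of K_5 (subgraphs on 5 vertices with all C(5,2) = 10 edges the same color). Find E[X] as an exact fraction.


Let X = Σ_S X_S over the C(32, 5) = 201376 subsets S of size 5, where X_S = 1 if the K_5 on S is monochromatic.
For a fixed S, the K_5 on S has C(5, 2) = 10 edges. P[all 10 edges red] = (1/2)^10, and likewise for blue, so P[monochromatic] = 2·(1/2)^10 = 2^{1 − 10} = 1/512.
By linearity of expectation: E[X] = C(32, 5) · 2^{1 − 10} = 201376 · 1/512 = 6293/16.
Numerically: E[X] ≈ 393.312.

E[X] = C(32,5)·2^(1−C(5,2)) = 6293/16 ≈ 393.312.


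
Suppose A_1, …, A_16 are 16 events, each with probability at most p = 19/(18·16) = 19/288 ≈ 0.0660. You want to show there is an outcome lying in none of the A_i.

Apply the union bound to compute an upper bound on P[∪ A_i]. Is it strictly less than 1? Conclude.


Union bound: P[∪_{i=1}^{16} A_i] ≤ Σ_i P[A_i] ≤ 16·p = 16·(19/288) = 19/18.
Numerically: 19/18 ≈ 1.0556.
Is 19/18 < 1? NO.
Since the bound 19/18 is ≥ 1, the union bound is uninformative here; it does NOT by itself certify existence.

16·p = 19/18 ≈ 1.0556; existence NOT certified by the union bound.


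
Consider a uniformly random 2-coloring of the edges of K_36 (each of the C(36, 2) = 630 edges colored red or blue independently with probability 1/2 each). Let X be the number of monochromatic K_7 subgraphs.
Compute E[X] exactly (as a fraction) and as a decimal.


Let X = Σ_S X_S over the C(36, 7) = 8347680 subsets S of size 7, where X_S = 1 if the K_7 on S is monochromatic.
For a fixed S, the K_7 on S has C(7, 2) = 21 edges. P[all 21 edges red] = (1/2)^21, and likewise for blue, so P[monochromatic] = 2·(1/2)^21 = 2^{1 − 21} = 1/1048576.
By linearity of expectation: E[X] = C(36, 7) · 2^{1 − 21} = 8347680 · 1/1048576 = 260865/32768.
Numerically: E[X] ≈ 7.96097.

E[X] = C(36,7)·2^(1−C(7,2)) = 260865/32768 ≈ 7.96097.


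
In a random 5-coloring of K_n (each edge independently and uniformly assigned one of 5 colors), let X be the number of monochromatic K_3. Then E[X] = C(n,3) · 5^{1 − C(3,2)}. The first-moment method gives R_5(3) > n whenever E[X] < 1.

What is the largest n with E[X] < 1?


We need C(n, 3) · 5^{1 − 3} < 1, i.e. C(n, 3) < 5^{3 − 1} = 25.
Check values of n near the boundary:
  n = 3: C(3, 3) = 1; 1 < 25? YES
  n = 4: C(4, 3) = 4; 4 < 25? YES
  n = 5: C(5, 3) = 10; 10 < 25? YES
  n = 6: C(6, 3) = 20; 20 < 25? YES
  n = 7: C(7, 3) = 35; 35 < 25? NO
The largest n with C(n, 3) < 25 is n = 6 (where E[X] = 4/5 ≈ 0.8000). Hence R_5(3) > 6, i.e. R_5(3) ≥ 7.

Largest n = 6; hence R_5(3) > 6.


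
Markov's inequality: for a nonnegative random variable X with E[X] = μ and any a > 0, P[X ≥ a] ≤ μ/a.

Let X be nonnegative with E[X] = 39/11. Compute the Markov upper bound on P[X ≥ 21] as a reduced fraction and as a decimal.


μ = E[X] = 39/11, a = 21.
Markov: P[X ≥ 21] ≤ μ/a = (39/11)/21 = 13/77.
Numerically: ≈ 0.168831.
(Since a = 21 > μ = 3.545455, the bound 13/77 is < 1 and informative.)

P[X ≥ 21] ≤ 13/77 ≈ 0.168831.


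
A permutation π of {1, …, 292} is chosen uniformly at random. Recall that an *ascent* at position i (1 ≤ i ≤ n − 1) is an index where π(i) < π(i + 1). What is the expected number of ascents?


Write X = Σ X_I over i = 1, …, 291, with X_I the indicator of one ascent.
There are 291 indicators.
For each fixed i, the pair (π(i), π(i+1)) is a uniformly random ordered pair of distinct values from {1, …, 292}; by symmetry P[π(i) < π(i+1)] = 1/2.
By linearity: E[X] = 291 · (1/2) = (292 − 1) · (1/2) = 291/2 ≈ 145.500000.

E[X] = 291/2 = 145.500000.


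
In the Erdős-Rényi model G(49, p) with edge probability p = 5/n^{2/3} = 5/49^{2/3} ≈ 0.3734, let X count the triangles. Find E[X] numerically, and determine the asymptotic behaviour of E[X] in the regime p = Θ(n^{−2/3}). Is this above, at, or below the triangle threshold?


Number of potential triangles: C(49, 3) = 18424.
Each occurs with probability p³ ≈ (0.3734)³ ≈ 5.2061641e-02.
By linearity: E[X] = C(49, 3)·p³ ≈ 18424 · 5.2061641e-02 ≈ 959.18367.
Since α = 2/3 < 1, p = c/n^{2/3} ≫ 1/n is above the triangle threshold p ~ 1/n. Asymptotically E[X] ~ (c³/6)·n^{3(1−α)} = (5³/6)·n^{1} → ∞; triangles are abundant w.h.p.

E[X] ≈ 959.18367; in regime p = Θ(1/n^{2/3}) E[X] diverges (above the triangle threshold p ~ 1/n).


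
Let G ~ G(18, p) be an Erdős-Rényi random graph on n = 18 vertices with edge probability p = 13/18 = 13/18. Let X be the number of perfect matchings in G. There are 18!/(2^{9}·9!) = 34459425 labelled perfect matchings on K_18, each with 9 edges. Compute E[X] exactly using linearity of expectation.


K_18 has 18!/(2^{9}·9!) = 34459425 labelled perfect matchings.
For each such perfect matching H, let X_H = 1 if all 9 edges of H are present in G. Then P[X_H = 1] = p^{9} = (13/18)^{9} = 10604499373/198359290368.
By linearity of expectation: E[X] = Σ_H E[X_H] = 34459425 · p^{9} = 34459425 · 10604499373/198359290368 = 4511419145758525/2448880128.
Numerically: E[X] ≈ 1.84e+06.

E[X] = 34459425 · (13/18)^{9} = 4511419145758525/2448880128 ≈ 1.84e+06.


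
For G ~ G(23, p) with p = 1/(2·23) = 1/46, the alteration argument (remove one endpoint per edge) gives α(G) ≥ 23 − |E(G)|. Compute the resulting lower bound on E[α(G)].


E[|E(G)|] = C(23, 2)·p = 253 · (1/46) = 11/2.
E[α(G)] ≥ n − E[|E(G)|] = 23 − 11/2 = 35/2.
Numerically: ≈ 17.500.
(This is only a lower bound; the true E[α(G)] may be larger.)

E[α(G)] ≥ 35/2 ≈ 17.500.


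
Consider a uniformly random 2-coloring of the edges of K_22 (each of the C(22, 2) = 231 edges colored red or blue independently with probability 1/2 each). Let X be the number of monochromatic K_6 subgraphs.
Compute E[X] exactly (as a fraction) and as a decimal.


Let X = Σ_S X_S over the C(22, 6) = 74613 subsets S of size 6, where X_S = 1 if the K_6 on S is monochromatic.
For a fixed S, the K_6 on S has C(6, 2) = 15 edges. P[all 15 edges red] = (1/2)^15, and likewise for blue, so P[monochromatic] = 2·(1/2)^15 = 2^{1 − 15} = 1/16384.
By linearity of expectation: E[X] = C(22, 6) · 2^{1 − 15} = 74613 · 1/16384 = 74613/16384.
Numerically: E[X] ≈ 4.5540.

E[X] = C(22,6)·2^(1−C(6,2)) = 74613/16384 ≈ 4.5540.


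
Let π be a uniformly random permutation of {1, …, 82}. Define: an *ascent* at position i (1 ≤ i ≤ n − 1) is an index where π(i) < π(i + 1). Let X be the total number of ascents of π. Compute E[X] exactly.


Write X = Σ X_I over i = 1, …, 81, with X_I the indicator of one ascent.
There are 81 indicators.
For each fixed i, the pair (π(i), π(i+1)) is a uniformly random ordered pair of distinct values from {1, …, 82}; by symmetry P[π(i) < π(i+1)] = 1/2.
By linearity: E[X] = 81 · (1/2) = (82 − 1) · (1/2) = 81/2 ≈ 40.500.

E[X] = 81/2 = 40.500.


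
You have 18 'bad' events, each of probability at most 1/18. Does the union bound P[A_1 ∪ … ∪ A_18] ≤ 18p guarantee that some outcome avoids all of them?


Union bound: P[∪_{i=1}^{18} A_i] ≤ Σ_i P[A_i] ≤ 18·p = 18·(1/18) = 1.
Numerically: 1 ≈ 1.000000.
Is 1 < 1? NO.
Since the bound 1 is ≥ 1, the union bound is uninformative here; it does NOT by itself certify existence.

18·p = 1 ≈ 1.000000; existence NOT certified by the union bound.


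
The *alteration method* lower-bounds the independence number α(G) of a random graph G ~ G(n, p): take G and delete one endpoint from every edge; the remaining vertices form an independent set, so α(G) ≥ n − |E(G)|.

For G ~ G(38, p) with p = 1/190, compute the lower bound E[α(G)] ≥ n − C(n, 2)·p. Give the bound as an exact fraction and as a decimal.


E[|E(G)|] = C(38, 2)·p = 703 · (1/190) = 37/10.
E[α(G)] ≥ n − E[|E(G)|] = 38 − 37/10 = 343/10.
Numerically: ≈ 34.300.
(This is only a lower bound; the true E[α(G)] may be larger.)

E[α(G)] ≥ 343/10 ≈ 34.300.


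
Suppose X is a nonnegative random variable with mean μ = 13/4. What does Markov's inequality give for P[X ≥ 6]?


μ = E[X] = 13/4, a = 6.
Markov: P[X ≥ 6] ≤ μ/a = (13/4)/6 = 13/24.
Numerically: ≈ 0.542.
(Since a = 6 > μ = 3.250, the bound 13/24 is < 1 and informative.)

P[X ≥ 6] ≤ 13/24 ≈ 0.542.


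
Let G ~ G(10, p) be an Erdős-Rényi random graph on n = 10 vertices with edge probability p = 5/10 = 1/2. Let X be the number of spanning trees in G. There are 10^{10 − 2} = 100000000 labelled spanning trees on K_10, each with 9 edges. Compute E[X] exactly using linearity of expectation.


K_10 has 10^{10 − 2} = 100000000 labelled spanning trees.
For each such spanning tree H, let X_H = 1 if all 9 edges of H are present in G. Then P[X_H = 1] = p^{9} = (1/2)^{9} = 1/512.
Summing the indicators: E[X] = Σ_H E[X_H] = 100000000 · p^{9} = 100000000 · 1/512 = 390625/2.
Numerically: E[X] ≈ 1.9531e+05.

E[X] = 100000000 · (1/2)^{9} = 390625/2 ≈ 1.9531e+05.


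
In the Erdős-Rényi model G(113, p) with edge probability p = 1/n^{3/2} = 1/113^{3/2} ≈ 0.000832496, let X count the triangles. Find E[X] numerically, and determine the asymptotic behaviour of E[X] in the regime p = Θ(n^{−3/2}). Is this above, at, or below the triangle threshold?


Number of potential triangles: C(113, 3) = 234136.
Each occurs with probability p³ ≈ (0.000832496)³ ≈ 5.76961726e-10.
By linearity: E[X] = C(113, 3)·p³ ≈ 234136 · 5.76961726e-10 ≈ 0.000135.
Since α = 3/2 > 1, p = c/n^{3/2} = o(1/n) is below the triangle threshold p ~ 1/n. Asymptotically E[X] ~ (c³/6)·n^{3(1−α)} = (1³/6)·n^{-1.5} → 0, so by Markov's inequality G has no triangles w.h.p.

E[X] ≈ 0.000135; in regime p = Θ(1/n^{3/2}) E[X] tends to 0 (below the triangle threshold p ~ 1/n).


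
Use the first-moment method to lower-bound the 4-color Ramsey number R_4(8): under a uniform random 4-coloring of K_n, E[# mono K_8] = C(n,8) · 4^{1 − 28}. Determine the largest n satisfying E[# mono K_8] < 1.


We need C(n, 8) · 4^{1 − 28} < 1, i.e. C(n, 8) < 4^{28 − 1} = 18014398509481984.
Check values of n near the boundary:
  n = 406: C(406, 8) = 17082453897995850; 17082453897995850 < 18014398509481984? YES
  n = 407: C(407, 8) = 17424959239309050; 17424959239309050 < 18014398509481984? YES
  n = 408: C(408, 8) = 17773458424095231; 17773458424095231 < 18014398509481984? YES
  n = 409: C(409, 8) = 18128041135797879; 18128041135797879 < 18014398509481984? NO
  n = 410: C(410, 8) = 18488798173326195; 18488798173326195 < 18014398509481984? NO
  n = 411: C(411, 8) = 18855821462126715; 18855821462126715 < 18014398509481984? NO
The largest n with C(n, 8) < 18014398509481984 is n = 408 (where E[X] = 17773458424095231/18014398509481984 ≈ 0.9866251). Hence R_4(8) > 408, i.e. R_4(8) ≥ 409.

Largest n = 408; hence R_4(8) > 408.


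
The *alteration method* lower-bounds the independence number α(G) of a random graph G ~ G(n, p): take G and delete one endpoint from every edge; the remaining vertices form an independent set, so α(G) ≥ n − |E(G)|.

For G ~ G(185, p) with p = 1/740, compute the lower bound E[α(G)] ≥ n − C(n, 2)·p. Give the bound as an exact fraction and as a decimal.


E[|E(G)|] = C(185, 2)·p = 17020 · (1/740) = 23.
E[α(G)] ≥ n − E[|E(G)|] = 185 − 23 = 162.
Numerically: ≈ 162.000.
(This is only a lower bound; the true E[α(G)] may be larger.)

E[α(G)] ≥ 162 ≈ 162.000.


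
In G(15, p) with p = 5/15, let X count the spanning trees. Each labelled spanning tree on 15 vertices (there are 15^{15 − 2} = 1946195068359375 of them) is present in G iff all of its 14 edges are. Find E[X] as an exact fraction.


K_15 has 15^{15 − 2} = 1946195068359375 labelled spanning trees.
For each such spanning tree H, let X_H = 1 if all 14 edges of H are present in G. Then P[X_H = 1] = p^{14} = (1/3)^{14} = 1/4782969.
By linearity: E[X] = Σ_H E[X_H] = 1946195068359375 · p^{14} = 1946195068359375 · 1/4782969 = 1220703125/3.
Numerically: E[X] ≈ 4.069e+08.

E[X] = 1946195068359375 · (1/3)^{14} = 1220703125/3 ≈ 4.069e+08.


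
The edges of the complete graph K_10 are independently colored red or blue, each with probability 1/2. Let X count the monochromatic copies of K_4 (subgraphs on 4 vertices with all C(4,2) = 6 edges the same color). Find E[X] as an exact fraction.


Let X = Σ_S X_S over the C(10, 4) = 210 subsets S of size 4, where X_S = 1 if the K_4 on S is monochromatic.
For a fixed S, the K_4 on S has C(4, 2) = 6 edges. P[all 6 edges red] = (1/2)^6, and likewise for blue, so P[monochromatic] = 2·(1/2)^6 = 2^{1 − 6} = 1/32.
Summing: E[X] = C(10, 4) · 2^{1 − 6} = 210 · 1/32 = 105/16.
Numerically: E[X] ≈ 6.562500.

E[X] = C(10,4)·2^(1−C(4,2)) = 105/16 ≈ 6.562500.
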